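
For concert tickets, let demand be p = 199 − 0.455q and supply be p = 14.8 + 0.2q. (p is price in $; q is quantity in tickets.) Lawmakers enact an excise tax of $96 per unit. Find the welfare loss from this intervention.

$7035.11

Competitive equilibrium: 199 − 0.455q = 14.8 + 0.2q → q* = 281.22137, p* = 71.04427.
With the tax, the buyer price exceeds the seller price by 96: (199 − 0.455q) − (14.8 + 0.2q) = 96 → q' = 134.65649.
Δq = 281.22137 − 134.65649 = 146.56488; the wedge equals the tax, 96.
Deadweight loss = ½ × 146.56488 × 96 = $7035.11.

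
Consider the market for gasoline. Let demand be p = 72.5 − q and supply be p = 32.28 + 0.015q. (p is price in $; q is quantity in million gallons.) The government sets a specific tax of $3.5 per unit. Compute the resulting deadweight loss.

Competitive equilibrium: 72.5 − q = 32.28 + 0.015q → q* = 39.6256, p* = 32.8744.
With the tax, the buyer price exceeds the seller price by 3.5: (72.5 − q) − (32.28 + 0.015q) = 3.5 → q' = 36.1773.
Δq = 39.6256 − 36.1773 = 3.4483; the wedge equals the tax, 3.5.
Welfare loss = ½ × 3.4483 × 3.5 = $6.03 million.

$6.03 million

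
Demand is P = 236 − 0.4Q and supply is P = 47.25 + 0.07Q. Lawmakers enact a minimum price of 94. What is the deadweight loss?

510.22

Competitive equilibrium: 236 − 0.4Q = 47.25 + 0.07Q → Q* = 401.5957, P* = 75.3617.
At the floor P = 94, quantity demanded = (236 − 94)/0.4 = 355.
Sellers' marginal cost at Q' = 355: 47.25 + 0.07·355 = 72.1.
ΔQ = 401.5957 − 355 = 46.5957; wedge = 94 − 72.1 = 21.9.
Deadweight loss = ½ × 46.5957 × 21.9 = 510.22.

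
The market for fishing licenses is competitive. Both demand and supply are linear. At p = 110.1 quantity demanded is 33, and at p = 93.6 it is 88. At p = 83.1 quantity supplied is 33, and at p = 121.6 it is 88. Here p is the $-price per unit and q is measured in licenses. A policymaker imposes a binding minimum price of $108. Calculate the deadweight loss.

Demand slope = (93.6 − 110.1)/(88 − 33) = −0.3, so p = 120 − 0.3q.
Supply slope = (121.6 − 83.1)/(88 − 33) = 0.7, so p = 60 + 0.7q.
Competitive equilibrium: 120 − 0.3q = 60 + 0.7q → q* = 60, p* = 102.
At the floor p = 108, quantity demanded = (120 − 108)/0.3 = 40.
Sellers' marginal cost at q' = 40: 60 + 0.7·40 = 88.
Δq = 60 − 40 = 20; wedge = 108 − 88 = 20.
DWL = ½ × 20 × 20 = $200.

$200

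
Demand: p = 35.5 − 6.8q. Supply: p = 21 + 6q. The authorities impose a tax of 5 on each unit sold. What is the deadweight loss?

Competitive equilibrium: 35.5 − 6.8q = 21 + 6q → q* = 1.1328, p* = 27.7969.
With the tax, the buyer price exceeds the seller price by 5: (35.5 − 6.8q) − (21 + 6q) = 5 → q' = 0.7422.
Δq = 1.1328 − 0.7422 = 0.3906; the wedge equals the tax, 5.
Welfare loss = ½ × 0.3906 × 5 = 0.98.

0.98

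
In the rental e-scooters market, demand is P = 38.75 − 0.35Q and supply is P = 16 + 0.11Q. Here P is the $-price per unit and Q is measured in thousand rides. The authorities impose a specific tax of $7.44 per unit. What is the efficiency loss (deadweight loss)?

Competitive equilibrium: 38.75 − 0.35Q = 16 + 0.11Q → Q* = 49.4565, P* = 21.4402.
With the tax, the buyer price exceeds the seller price by 7.44: (38.75 − 0.35Q) − (16 + 0.11Q) = 7.44 → Q' = 33.2826.
ΔQ = 49.4565 − 33.2826 = 16.1739; the wedge equals the tax, 7.44.
Deadweight loss = ½ × 16.1739 × 7.44 = $60.17 thousand.

$60.17 thousand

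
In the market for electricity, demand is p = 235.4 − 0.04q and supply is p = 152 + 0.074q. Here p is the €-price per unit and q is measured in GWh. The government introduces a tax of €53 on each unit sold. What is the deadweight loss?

€12320.18

Competitive equilibrium: 235.4 − 0.04q = 152 + 0.074q → q* = 731.57895, p* = 206.13684.
With the tax, the buyer price exceeds the seller price by 53: (235.4 − 0.04q) − (152 + 0.074q) = 53 → q' = 266.66667.
Δq = 731.57895 − 266.66667 = 464.91228; the wedge equals the tax, 53.
The triangle = ½ × 464.91228 × 53 = €12320.18.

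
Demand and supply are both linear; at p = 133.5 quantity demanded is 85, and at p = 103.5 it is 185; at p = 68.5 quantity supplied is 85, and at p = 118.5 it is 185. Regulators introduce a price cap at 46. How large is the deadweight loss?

6375.625

Demand slope = (103.5 − 133.5)/(185 − 85) = −0.3, so p = 159 − 0.3q.
Supply slope = (118.5 − 68.5)/(185 − 85) = 0.5, so p = 26 + 0.5q.
Competitive equilibrium: 159 − 0.3q = 26 + 0.5q → q* = 166.25, p* = 109.125.
At the ceiling p = 46, quantity supplied = (46 − 26)/0.5 = 40.
Willingness to pay at q' = 40: 159 − 0.3·40 = 147.
Δq = 166.25 − 40 = 126.25; wedge = 147 − 46 = 101.
Deadweight loss = ½ × 126.25 × 101 = 6375.625.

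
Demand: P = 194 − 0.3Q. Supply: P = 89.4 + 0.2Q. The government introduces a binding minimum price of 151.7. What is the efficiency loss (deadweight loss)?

Competitive equilibrium: 194 − 0.3Q = 89.4 + 0.2Q → Q* = 209.2, P* = 131.24.
At the floor P = 151.7, quantity demanded = (194 − 151.7)/0.3 = 141.
Sellers' marginal cost at Q' = 141: 89.4 + 0.2·141 = 117.6.
ΔQ = 209.2 − 141 = 68.2; wedge = 151.7 − 117.6 = 34.1.
Welfare loss = ½ × 68.2 × 34.1 = 1162.81.

1162.81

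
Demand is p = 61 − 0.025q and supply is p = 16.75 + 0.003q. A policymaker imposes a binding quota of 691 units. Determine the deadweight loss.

11073.39

Competitive equilibrium: 61 − 0.025q = 16.75 + 0.003q → q* = 1580.3571, p* = 21.4911.
At q = 691: demand price = 61 − 0.025·691 = 43.725; supply price = 16.75 + 0.003·691 = 18.823.
Δq = 1580.3571 − 691 = 889.3571; wedge = 43.725 − 18.823 = 24.902.
Welfare loss = ½ × 889.3571 × 24.902 = 11073.39.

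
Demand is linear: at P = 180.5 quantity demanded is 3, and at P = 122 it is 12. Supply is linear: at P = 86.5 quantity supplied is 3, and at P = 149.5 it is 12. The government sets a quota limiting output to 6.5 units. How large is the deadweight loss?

Demand slope = (122 − 180.5)/(12 − 3) = −6.5, so P = 200 − 6.5Q.
Supply slope = (149.5 − 86.5)/(12 − 3) = 7, so P = 65.5 + 7Q.
Competitive equilibrium: 200 − 6.5Q = 65.5 + 7Q → Q* = 9.963, P* = 135.2407.
At Q = 6.5: demand price = 200 − 6.5·6.5 = 157.75; supply price = 65.5 + 7·6.5 = 111.
ΔQ = 9.963 − 6.5 = 3.463; wedge = 157.75 − 111 = 46.75.
DWL = ½ × 3.463 × 46.75 = 80.95.

80.95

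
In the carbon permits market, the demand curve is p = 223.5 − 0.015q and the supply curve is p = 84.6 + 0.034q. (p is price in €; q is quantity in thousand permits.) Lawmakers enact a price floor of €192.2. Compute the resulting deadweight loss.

€13708.85 thousand

Competitive equilibrium: 223.5 − 0.015q = 84.6 + 0.034q → q* = 2834.693878, p* = 180.979592.
At the floor p = 192.2, quantity demanded = (223.5 − 192.2)/0.015 = 2086.666667.
Sellers' marginal cost at q' = 2086.666667: 84.6 + 0.034·2086.666667 = 155.546667.
Δq = 2834.693878 − 2086.666667 = 748.027211; wedge = 192.2 − 155.546667 = 36.653333.
DWL = ½ × 748.027211 × 36.653333 = €13708.85 thousand.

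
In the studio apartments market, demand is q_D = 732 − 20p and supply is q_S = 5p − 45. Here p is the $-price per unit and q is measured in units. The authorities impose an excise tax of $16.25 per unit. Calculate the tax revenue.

$737.75

In inverse form: demand p = 36.6 − 0.05q, supply p = 9 + 0.2q.
Competitive equilibrium: 36.6 − 0.05q = 9 + 0.2q → q* = 110.4, p* = 31.08.
With the tax, the buyer price exceeds the seller price by 16.25: (36.6 − 0.05q) − (9 + 0.2q) = 16.25 → q' = 45.4.
Tax revenue = 16.25 × 45.4 = $737.75.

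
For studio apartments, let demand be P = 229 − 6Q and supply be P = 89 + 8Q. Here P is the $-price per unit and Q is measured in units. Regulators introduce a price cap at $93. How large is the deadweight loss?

Competitive equilibrium: 229 − 6Q = 89 + 8Q → Q* = 10, P* = 169.
At the ceiling P = 93, quantity supplied = (93 − 89)/8 = 0.5.
Willingness to pay at Q' = 0.5: 229 − 6·0.5 = 226.
ΔQ = 10 − 0.5 = 9.5; wedge = 226 − 93 = 133.
The triangle = ½ × 9.5 × 133 = $631.75.

$631.75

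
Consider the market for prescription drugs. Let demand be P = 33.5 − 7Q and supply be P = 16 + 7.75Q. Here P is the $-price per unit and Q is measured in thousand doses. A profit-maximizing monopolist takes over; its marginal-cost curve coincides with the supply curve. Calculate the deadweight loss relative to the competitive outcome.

$1.08 thousand

Competitive equilibrium: 33.5 − 7Q = 16 + 7.75Q → Q* = 1.1864, P* = 25.1949.
Marginal revenue: MR = 33.5 − 14Q. Set MR = MC: 33.5 − 14Q = 16 + 7.75Q → Q_m = 0.8046.
Price P_m = 33.5 − 7·0.8046 = 27.8678; MC(Q_m) = 16 + 7.75·0.8046 = 22.2357.
Competitive Q* = 1.1864, so ΔQ = 0.3818; wedge = 27.8678 − 22.2357 = 5.6321.
The triangle = ½ × 0.3818 × 5.6321 = $1.08 thousand.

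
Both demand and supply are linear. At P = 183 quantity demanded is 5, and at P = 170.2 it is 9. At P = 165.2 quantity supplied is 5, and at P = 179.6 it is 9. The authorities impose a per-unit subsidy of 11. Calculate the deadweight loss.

8.90

Demand slope = (170.2 − 183)/(9 − 5) = −3.2, so P = 199 − 3.2Q.
Supply slope = (179.6 − 165.2)/(9 − 5) = 3.6, so P = 147.2 + 3.6Q.
Competitive equilibrium: 199 − 3.2Q = 147.2 + 3.6Q → Q* = 7.6176, P* = 174.6235.
The subsidy lowers effective supply by 11: P = 136.2 + 3.6Q.
New quantity: 199 − 3.2Q = 136.2 + 3.6Q → Q' = 9.2353.
Overproduction ΔQ = 9.2353 − 7.6176 = 1.6177; wedge = subsidy = 11.
DWL = ½ × 1.6177 × 11 = 8.90.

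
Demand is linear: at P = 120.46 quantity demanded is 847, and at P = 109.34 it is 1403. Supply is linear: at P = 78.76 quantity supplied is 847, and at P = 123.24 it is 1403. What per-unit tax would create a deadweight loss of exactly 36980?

86

Demand slope = (109.34 − 120.46)/(1403 − 847) = −0.02, so P = 137.4 − 0.02Q.
Supply slope = (123.24 − 78.76)/(1403 − 847) = 0.08, so P = 11 + 0.08Q.
Competitive equilibrium: 137.4 − 0.02Q = 11 + 0.08Q → Q* = 1264, P* = 112.12.
A tax t gives ΔQ = t/0.1 and wedge t, so DWL = t²/0.2.
t²/0.2 = 36980 → t² = 7396 → t = 86.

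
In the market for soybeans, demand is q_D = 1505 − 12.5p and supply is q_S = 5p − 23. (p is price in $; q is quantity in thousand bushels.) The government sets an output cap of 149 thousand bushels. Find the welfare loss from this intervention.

In inverse form: demand p = 120.4 − 0.08q, supply p = 4.6 + 0.2q.
Competitive equilibrium: 120.4 − 0.08q = 4.6 + 0.2q → q* = 413.57143, p* = 87.31429.
At q = 149: demand price = 120.4 − 0.08·149 = 108.48; supply price = 4.6 + 0.2·149 = 34.4.
Δq = 413.57143 − 149 = 264.57143; wedge = 108.48 − 34.4 = 74.08.
Welfare loss = ½ × 264.57143 × 74.08 = $9799.73 thousand.

$9799.73 thousand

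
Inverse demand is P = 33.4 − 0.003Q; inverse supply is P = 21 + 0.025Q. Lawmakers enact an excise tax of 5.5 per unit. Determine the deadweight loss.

Competitive equilibrium: 33.4 − 0.003Q = 21 + 0.025Q → Q* = 442.8571, P* = 32.0714.
With the tax, the buyer price exceeds the seller price by 5.5: (33.4 − 0.003Q) − (21 + 0.025Q) = 5.5 → Q' = 246.4286.
ΔQ = 442.8571 − 246.4286 = 196.4285; the wedge equals the tax, 5.5.
The triangle = ½ × 196.4285 × 5.5 = 540.18.

540.18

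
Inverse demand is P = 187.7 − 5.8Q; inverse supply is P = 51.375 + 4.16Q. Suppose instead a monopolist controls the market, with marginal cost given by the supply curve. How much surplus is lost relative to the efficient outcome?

Competitive equilibrium: 187.7 − 5.8Q = 51.375 + 4.16Q → Q* = 13.6872, P* = 108.314.
Marginal revenue: MR = 187.7 − 11.6Q. Set MR = MC: 187.7 − 11.6Q = 51.375 + 4.16Q → Q_m = 8.6501.
Price P_m = 187.7 − 5.8·8.6501 = 137.5294; MC(Q_m) = 51.375 + 4.16·8.6501 = 87.3594.
Competitive Q* = 13.6872, so ΔQ = 5.0371; wedge = 137.5294 − 87.3594 = 50.17.
DWL = ½ × 5.0371 × 50.17 = 126.36.

126.36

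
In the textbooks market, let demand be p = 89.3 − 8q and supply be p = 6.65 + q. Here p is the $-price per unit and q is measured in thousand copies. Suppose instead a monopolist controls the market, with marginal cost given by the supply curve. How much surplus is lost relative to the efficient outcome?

$84.04 thousand

Competitive equilibrium: 89.3 − 8q = 6.65 + q → q* = 9.1833, p* = 15.8333.
Marginal revenue: MR = 89.3 − 16q. Set MR = MC: 89.3 − 16q = 6.65 + q → q_m = 4.8618.
Price p_m = 89.3 − 8·4.8618 = 50.4056; MC(q_m) = 6.65 + 1·4.8618 = 11.5118.
Competitive q* = 9.1833, so Δq = 4.3215; wedge = 50.4056 − 11.5118 = 38.8938.
Deadweight loss = ½ × 4.3215 × 38.8938 = $84.04 thousand.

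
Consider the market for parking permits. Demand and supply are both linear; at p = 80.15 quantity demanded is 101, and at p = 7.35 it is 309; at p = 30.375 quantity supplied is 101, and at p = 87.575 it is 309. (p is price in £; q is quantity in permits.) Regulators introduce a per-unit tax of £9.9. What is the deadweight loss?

Demand slope = (7.35 − 80.15)/(309 − 101) = −0.35, so p = 115.5 − 0.35q.
Supply slope = (87.575 − 30.375)/(309 − 101) = 0.275, so p = 2.6 + 0.275q.
Competitive equilibrium: 115.5 − 0.35q = 2.6 + 0.275q → q* = 180.64, p* = 52.276.
With the tax, the buyer price exceeds the seller price by 9.9: (115.5 − 0.35q) − (2.6 + 0.275q) = 9.9 → q' = 164.8.
Δq = 180.64 − 164.8 = 15.84; the wedge equals the tax, 9.9.
DWL = ½ × 15.84 × 9.9 = £78.408.

£78.408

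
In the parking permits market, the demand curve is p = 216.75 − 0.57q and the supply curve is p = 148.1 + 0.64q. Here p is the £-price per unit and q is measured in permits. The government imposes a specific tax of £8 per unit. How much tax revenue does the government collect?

£400.99

Competitive equilibrium: 216.75 − 0.57q = 148.1 + 0.64q → q* = 56.7355, p* = 184.4107.
With the tax, the buyer price exceeds the seller price by 8: (216.75 − 0.57q) − (148.1 + 0.64q) = 8 → q' = 50.124.
Tax revenue = 8 × 50.124 = £400.99.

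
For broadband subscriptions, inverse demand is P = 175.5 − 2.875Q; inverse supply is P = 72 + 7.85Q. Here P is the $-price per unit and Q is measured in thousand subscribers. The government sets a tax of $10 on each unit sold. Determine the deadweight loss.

$4.66 thousand

Competitive equilibrium: 175.5 − 2.875Q = 72 + 7.85Q → Q* = 9.6503, P* = 147.7552.
With the tax, the buyer price exceeds the seller price by 10: (175.5 − 2.875Q) − (72 + 7.85Q) = 10 → Q' = 8.7179.
ΔQ = 9.6503 − 8.7179 = 0.9324; the wedge equals the tax, 10.
Welfare loss = ½ × 0.9324 × 10 = $4.66 thousand.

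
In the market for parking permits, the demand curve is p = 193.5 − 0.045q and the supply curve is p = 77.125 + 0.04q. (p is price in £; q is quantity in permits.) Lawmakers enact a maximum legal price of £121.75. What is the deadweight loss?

Competitive equilibrium: 193.5 − 0.045q = 77.125 + 0.04q → q* = 1369.1176, p* = 131.8897.
At the ceiling p = 121.75, quantity supplied = (121.75 − 77.125)/0.04 = 1115.625.
Willingness to pay at q' = 1115.625: 193.5 − 0.045·1115.625 = 143.2969.
Δq = 1369.1176 − 1115.625 = 253.4926; wedge = 143.2969 − 121.75 = 21.5469.
Welfare loss = ½ × 253.4926 × 21.5469 = £2730.99.

£2730.99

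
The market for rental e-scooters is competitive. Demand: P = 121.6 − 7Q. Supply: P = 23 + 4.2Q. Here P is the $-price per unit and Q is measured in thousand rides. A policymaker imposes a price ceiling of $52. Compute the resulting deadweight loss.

$20.19 thousand

Competitive equilibrium: 121.6 − 7Q = 23 + 4.2Q → Q* = 8.8036, P* = 59.975.
At the ceiling P = 52, quantity supplied = (52 − 23)/4.2 = 6.9048.
Willingness to pay at Q' = 6.9048: 121.6 − 7·6.9048 = 73.2664.
ΔQ = 8.8036 − 6.9048 = 1.8988; wedge = 73.2664 − 52 = 21.2664.
Deadweight loss = ½ × 1.8988 × 21.2664 = $20.19 thousand.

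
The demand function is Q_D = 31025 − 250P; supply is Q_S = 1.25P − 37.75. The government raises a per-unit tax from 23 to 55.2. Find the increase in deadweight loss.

1565.95

In inverse form: demand P = 124.1 − 0.004Q, supply P = 30.2 + 0.8Q.
Competitive equilibrium: 124.1 − 0.004Q = 30.2 + 0.8Q → Q* = 116.791, P* = 123.6328.
For a per-unit tax t: ΔQ = t/0.804, so DWL = ½·t·(t/0.804) = t²/1.608.
At t = 23: DWL = 328.98. At t = 55.2: DWL = 1894.925.
Increase = 1894.925 − 328.98 = 1565.95.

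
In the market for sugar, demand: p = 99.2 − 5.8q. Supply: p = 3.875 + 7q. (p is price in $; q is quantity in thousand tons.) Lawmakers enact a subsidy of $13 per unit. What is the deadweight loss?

Competitive equilibrium: 99.2 − 5.8q = 3.875 + 7q → q* = 7.4473, p* = 56.0059.
The subsidy lowers effective supply by 13: p = 7q − 9.125.
New quantity: 99.2 − 5.8q = 7q − 9.125 → q' = 8.4629.
Overproduction Δq = 8.4629 − 7.4473 = 1.0156; wedge = subsidy = 13.
The triangle = ½ × 1.0156 × 13 = $6.60 thousand.

$6.60 thousand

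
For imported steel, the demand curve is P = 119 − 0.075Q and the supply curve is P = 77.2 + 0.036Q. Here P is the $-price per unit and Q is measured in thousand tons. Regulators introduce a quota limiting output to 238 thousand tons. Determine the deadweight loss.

$1065.79 thousand

Competitive equilibrium: 119 − 0.075Q = 77.2 + 0.036Q → Q* = 376.5766, P* = 90.7568.
At Q = 238: demand price = 119 − 0.075·238 = 101.15; supply price = 77.2 + 0.036·238 = 85.768.
ΔQ = 376.5766 − 238 = 138.5766; wedge = 101.15 − 85.768 = 15.382.
DWL = ½ × 138.5766 × 15.382 = $1065.79 thousand.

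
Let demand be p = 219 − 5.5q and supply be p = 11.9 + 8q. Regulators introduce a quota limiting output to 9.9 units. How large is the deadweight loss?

Competitive equilibrium: 219 − 5.5q = 11.9 + 8q → q* = 15.3407, p* = 134.6259.
At q = 9.9: demand price = 219 − 5.5·9.9 = 164.55; supply price = 11.9 + 8·9.9 = 91.1.
Δq = 15.3407 − 9.9 = 5.4407; wedge = 164.55 − 91.1 = 73.45.
DWL = ½ × 5.4407 × 73.45 = 199.81.

199.81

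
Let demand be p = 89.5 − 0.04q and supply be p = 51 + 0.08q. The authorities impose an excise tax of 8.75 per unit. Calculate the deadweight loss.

Competitive equilibrium: 89.5 − 0.04q = 51 + 0.08q → q* = 320.8333, p* = 76.6667.
With the tax, the buyer price exceeds the seller price by 8.75: (89.5 − 0.04q) − (51 + 0.08q) = 8.75 → q' = 247.9167.
Δq = 320.8333 − 247.9167 = 72.9166; the wedge equals the tax, 8.75.
The triangle = ½ × 72.9166 × 8.75 = 319.01.

319.01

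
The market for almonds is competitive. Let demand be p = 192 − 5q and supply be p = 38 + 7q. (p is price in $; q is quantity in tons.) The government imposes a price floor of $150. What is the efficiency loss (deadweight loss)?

Competitive equilibrium: 192 − 5q = 38 + 7q → q* = 12.8333, p* = 127.8333.
At the floor p = 150, quantity demanded = (192 − 150)/5 = 8.4.
Sellers' marginal cost at q' = 8.4: 38 + 7·8.4 = 96.8.
Δq = 12.8333 − 8.4 = 4.4333; wedge = 150 − 96.8 = 53.2.
Welfare loss = ½ × 4.4333 × 53.2 = $117.93.

$117.93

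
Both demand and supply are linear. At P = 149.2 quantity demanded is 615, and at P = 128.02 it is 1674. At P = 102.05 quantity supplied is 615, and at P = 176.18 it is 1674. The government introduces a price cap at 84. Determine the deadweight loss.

27500.71

Demand slope = (128.02 − 149.2)/(1674 − 615) = −0.02, so P = 161.5 − 0.02Q.
Supply slope = (176.18 − 102.05)/(1674 − 615) = 0.07, so P = 59 + 0.07Q.
Competitive equilibrium: 161.5 − 0.02Q = 59 + 0.07Q → Q* = 1138.88889, P* = 138.72222.
At the ceiling P = 84, quantity supplied = (84 − 59)/0.07 = 357.14286.
Willingness to pay at Q' = 357.14286: 161.5 − 0.02·357.14286 = 154.35714.
ΔQ = 1138.88889 − 357.14286 = 781.74603; wedge = 154.35714 − 84 = 70.35714.
Deadweight loss = ½ × 781.74603 × 70.35714 = 27500.71.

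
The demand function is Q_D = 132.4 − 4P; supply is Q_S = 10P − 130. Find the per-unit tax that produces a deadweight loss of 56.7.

In inverse form: demand P = 33.1 − 0.25Q, supply P = 13 + 0.1Q.
Competitive equilibrium: 33.1 − 0.25Q = 13 + 0.1Q → Q* = 57.4286, P* = 18.7429.
A tax t gives ΔQ = t/0.35 and wedge t, so DWL = t²/0.7.
t²/0.7 = 56.7 → t² = 39.69 → t = 6.3.

6.3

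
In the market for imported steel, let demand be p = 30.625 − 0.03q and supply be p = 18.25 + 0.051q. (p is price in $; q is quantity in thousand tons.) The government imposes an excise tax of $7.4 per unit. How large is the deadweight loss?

Competitive equilibrium: 30.625 − 0.03q = 18.25 + 0.051q → q* = 152.7778, p* = 26.0417.
With the tax, the buyer price exceeds the seller price by 7.4: (30.625 − 0.03q) − (18.25 + 0.051q) = 7.4 → q' = 61.4198.
Δq = 152.7778 − 61.4198 = 91.358; the wedge equals the tax, 7.4.
DWL = ½ × 91.358 × 7.4 = $338.02 thousand.

$338.02 thousand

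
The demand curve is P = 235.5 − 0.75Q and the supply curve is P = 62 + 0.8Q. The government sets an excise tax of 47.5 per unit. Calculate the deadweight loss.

727.82

Competitive equilibrium: 235.5 − 0.75Q = 62 + 0.8Q → Q* = 111.9355, P* = 151.5484.
With the tax, the buyer price exceeds the seller price by 47.5: (235.5 − 0.75Q) − (62 + 0.8Q) = 47.5 → Q' = 81.2903.
ΔQ = 111.9355 − 81.2903 = 30.6452; the wedge equals the tax, 47.5.
Deadweight loss = ½ × 30.6452 × 47.5 = 727.82.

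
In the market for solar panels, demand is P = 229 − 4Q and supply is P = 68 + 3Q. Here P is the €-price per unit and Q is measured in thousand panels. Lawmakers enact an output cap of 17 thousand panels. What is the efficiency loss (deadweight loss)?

Competitive equilibrium: 229 − 4Q = 68 + 3Q → Q* = 23, P* = 137.
At Q = 17: demand price = 229 − 4·17 = 161; supply price = 68 + 3·17 = 119.
ΔQ = 23 − 17 = 6; wedge = 161 − 119 = 42.
Welfare loss = ½ × 6 × 42 = €126 thousand.

€126 thousand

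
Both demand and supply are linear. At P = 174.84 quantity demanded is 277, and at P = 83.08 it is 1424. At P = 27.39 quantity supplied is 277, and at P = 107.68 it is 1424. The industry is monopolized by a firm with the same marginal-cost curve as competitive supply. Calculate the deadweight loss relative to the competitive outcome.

Demand slope = (83.08 − 174.84)/(1424 − 277) = −0.08, so P = 197 − 0.08Q.
Supply slope = (107.68 − 27.39)/(1424 − 277) = 0.07, so P = 8 + 0.07Q.
Competitive equilibrium: 197 − 0.08Q = 8 + 0.07Q → Q* = 1260, P* = 96.2.
Marginal revenue: MR = 197 − 0.16Q. Set MR = MC: 197 − 0.16Q = 8 + 0.07Q → Q_m = 821.73913.
Price P_m = 197 − 0.08·821.73913 = 131.26087; MC(Q_m) = 8 + 0.07·821.73913 = 65.52174.
Competitive Q* = 1260, so ΔQ = 438.26087; wedge = 131.26087 − 65.52174 = 65.73913.
Deadweight loss = ½ × 438.26087 × 65.73913 = 14405.44.

14405.44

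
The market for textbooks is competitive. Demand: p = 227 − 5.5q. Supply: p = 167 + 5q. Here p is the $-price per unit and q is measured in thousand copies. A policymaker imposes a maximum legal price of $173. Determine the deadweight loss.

$106.99 thousand

Competitive equilibrium: 227 − 5.5q = 167 + 5q → q* = 5.7143, p* = 195.5714.
At the ceiling p = 173, quantity supplied = (173 − 167)/5 = 1.2.
Willingness to pay at q' = 1.2: 227 − 5.5·1.2 = 220.4.
Δq = 5.7143 − 1.2 = 4.5143; wedge = 220.4 − 173 = 47.4.
Welfare loss = ½ × 4.5143 × 47.4 = $106.99 thousand.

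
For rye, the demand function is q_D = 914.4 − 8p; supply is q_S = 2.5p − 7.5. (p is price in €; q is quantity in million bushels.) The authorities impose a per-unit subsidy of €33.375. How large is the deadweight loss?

€1060.85 million

In inverse form: demand p = 114.3 − 0.125q, supply p = 3 + 0.4q.
Competitive equilibrium: 114.3 − 0.125q = 3 + 0.4q → q* = 212, p* = 87.8.
The subsidy lowers effective supply by 33.375: p = 0.4q − 30.375.
New quantity: 114.3 − 0.125q = 0.4q − 30.375 → q' = 275.5714.
Overproduction Δq = 275.5714 − 212 = 63.5714; wedge = subsidy = 33.375.
The triangle = ½ × 63.5714 × 33.375 = €1060.85 million.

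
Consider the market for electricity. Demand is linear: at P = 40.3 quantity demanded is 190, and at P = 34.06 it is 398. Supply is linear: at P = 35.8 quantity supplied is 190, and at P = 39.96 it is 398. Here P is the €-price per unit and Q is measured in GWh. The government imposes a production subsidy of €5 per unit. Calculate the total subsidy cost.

Demand slope = (34.06 − 40.3)/(398 − 190) = −0.03, so P = 46 − 0.03Q.
Supply slope = (39.96 − 35.8)/(398 − 190) = 0.02, so P = 32 + 0.02Q.
Competitive equilibrium: 46 − 0.03Q = 32 + 0.02Q → Q* = 280, P* = 37.6.
The subsidy lowers effective supply by 5: P = 27 + 0.02Q.
New quantity: 46 − 0.03Q = 27 + 0.02Q → Q' = 380.
Total subsidy cost = 5 × 380 = €1900.

€1900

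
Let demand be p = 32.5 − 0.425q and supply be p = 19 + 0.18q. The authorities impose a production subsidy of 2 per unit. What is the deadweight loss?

Competitive equilibrium: 32.5 − 0.425q = 19 + 0.18q → q* = 22.314, p* = 23.0165.
The subsidy lowers effective supply by 2: p = 17 + 0.18q.
New quantity: 32.5 − 0.425q = 17 + 0.18q → q' = 25.6198.
Overproduction Δq = 25.6198 − 22.314 = 3.3058; wedge = subsidy = 2.
Deadweight loss = ½ × 3.3058 × 2 = 3.31.

3.31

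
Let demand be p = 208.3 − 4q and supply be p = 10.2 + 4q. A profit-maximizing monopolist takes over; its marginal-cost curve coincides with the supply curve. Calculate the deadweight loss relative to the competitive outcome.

Competitive equilibrium: 208.3 − 4q = 10.2 + 4q → q* = 24.7625, p* = 109.25.
Marginal revenue: MR = 208.3 − 8q. Set MR = MC: 208.3 − 8q = 10.2 + 4q → q_m = 16.5083.
Price p_m = 208.3 − 4·16.5083 = 142.2668; MC(q_m) = 10.2 + 4·16.5083 = 76.2332.
Competitive q* = 24.7625, so Δq = 8.2542; wedge = 142.2668 − 76.2332 = 66.0336.
DWL = ½ × 8.2542 × 66.0336 = 272.53.

272.53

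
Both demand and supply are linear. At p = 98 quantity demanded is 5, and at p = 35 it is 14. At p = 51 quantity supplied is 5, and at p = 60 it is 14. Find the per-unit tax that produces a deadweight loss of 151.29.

49.2

Demand slope = (35 − 98)/(14 − 5) = −7, so p = 133 − 7q.
Supply slope = (60 − 51)/(14 − 5) = 1, so p = 46 + q.
Competitive equilibrium: 133 − 7q = 46 + q → q* = 10.875, p* = 56.875.
A tax t gives Δq = t/8 and wedge t, so DWL = t²/16.
t²/16 = 151.29 → t² = 2420.64 → t = 49.2.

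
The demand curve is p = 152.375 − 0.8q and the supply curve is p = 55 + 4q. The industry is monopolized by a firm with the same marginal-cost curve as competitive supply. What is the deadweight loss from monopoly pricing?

Competitive equilibrium: 152.375 − 0.8q = 55 + 4q → q* = 20.2865, p* = 136.1458.
Marginal revenue: MR = 152.375 − 1.6q. Set MR = MC: 152.375 − 1.6q = 55 + 4q → q_m = 17.3884.
Price p_m = 152.375 − 0.8·17.3884 = 138.4643; MC(q_m) = 55 + 4·17.3884 = 124.5536.
Competitive q* = 20.2865, so Δq = 2.8981; wedge = 138.4643 − 124.5536 = 13.9107.
Deadweight loss = ½ × 2.8981 × 13.9107 = 20.16.

20.16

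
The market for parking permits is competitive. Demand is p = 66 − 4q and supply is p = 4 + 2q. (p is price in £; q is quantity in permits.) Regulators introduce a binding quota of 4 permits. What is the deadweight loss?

£120.33

Competitive equilibrium: 66 − 4q = 4 + 2q → q* = 10.3333, p* = 24.6667.
At q = 4: demand price = 66 − 4·4 = 50; supply price = 4 + 2·4 = 12.
Δq = 10.3333 − 4 = 6.3333; wedge = 50 − 12 = 38.
DWL = ½ × 6.3333 × 38 = £120.33.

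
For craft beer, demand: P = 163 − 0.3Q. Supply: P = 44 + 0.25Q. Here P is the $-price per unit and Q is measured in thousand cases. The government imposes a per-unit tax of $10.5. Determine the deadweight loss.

$100.23 thousand

Competitive equilibrium: 163 − 0.3Q = 44 + 0.25Q → Q* = 216.3636, P* = 98.0909.
With the tax, the buyer price exceeds the seller price by 10.5: (163 − 0.3Q) − (44 + 0.25Q) = 10.5 → Q' = 197.2727.
ΔQ = 216.3636 − 197.2727 = 19.0909; the wedge equals the tax, 10.5.
DWL = ½ × 19.0909 × 10.5 = $100.23 thousand.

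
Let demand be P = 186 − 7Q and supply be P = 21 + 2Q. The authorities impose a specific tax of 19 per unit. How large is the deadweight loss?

Competitive equilibrium: 186 − 7Q = 21 + 2Q → Q* = 18.3333, P* = 57.6667.
With the tax, the buyer price exceeds the seller price by 19: (186 − 7Q) − (21 + 2Q) = 19 → Q' = 16.2222.
ΔQ = 18.3333 − 16.2222 = 2.1111; the wedge equals the tax, 19.
Deadweight loss = ½ × 2.1111 × 19 = 20.06.

20.06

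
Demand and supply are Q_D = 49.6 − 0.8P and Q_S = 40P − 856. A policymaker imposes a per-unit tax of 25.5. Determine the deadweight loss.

255

In inverse form: demand P = 62 − 1.25Q, supply P = 21.4 + 0.025Q.
Competitive equilibrium: 62 − 1.25Q = 21.4 + 0.025Q → Q* = 31.8431, P* = 22.1961.
With the tax, the buyer price exceeds the seller price by 25.5: (62 − 1.25Q) − (21.4 + 0.025Q) = 25.5 → Q' = 11.8431.
ΔQ = 31.8431 − 11.8431 = 20; the wedge equals the tax, 25.5.
The triangle = ½ × 20 × 25.5 = 255.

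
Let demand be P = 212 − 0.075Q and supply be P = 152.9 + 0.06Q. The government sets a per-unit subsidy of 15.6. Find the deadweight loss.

Competitive equilibrium: 212 − 0.075Q = 152.9 + 0.06Q → Q* = 437.7778, P* = 179.1667.
The subsidy lowers effective supply by 15.6: P = 137.3 + 0.06Q.
New quantity: 212 − 0.075Q = 137.3 + 0.06Q → Q' = 553.3333.
Overproduction ΔQ = 553.3333 − 437.7778 = 115.5555; wedge = subsidy = 15.6.
Deadweight loss = ½ × 115.5555 × 15.6 = 901.33.

901.33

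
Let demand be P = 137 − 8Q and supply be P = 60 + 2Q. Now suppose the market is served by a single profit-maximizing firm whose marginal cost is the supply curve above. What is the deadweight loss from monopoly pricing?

Competitive equilibrium: 137 − 8Q = 60 + 2Q → Q* = 7.7, P* = 75.4.
Marginal revenue: MR = 137 − 16Q. Set MR = MC: 137 − 16Q = 60 + 2Q → Q_m = 4.2778.
Price P_m = 137 − 8·4.2778 = 102.7776; MC(Q_m) = 60 + 2·4.2778 = 68.5556.
Competitive Q* = 7.7, so ΔQ = 3.4222; wedge = 102.7776 − 68.5556 = 34.222.
Deadweight loss = ½ × 3.4222 × 34.222 = 58.56.

58.56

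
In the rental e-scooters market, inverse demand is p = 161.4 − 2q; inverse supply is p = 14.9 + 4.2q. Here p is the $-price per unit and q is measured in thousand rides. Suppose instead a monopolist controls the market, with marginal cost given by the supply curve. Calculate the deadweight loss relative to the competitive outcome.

Competitive equilibrium: 161.4 − 2q = 14.9 + 4.2q → q* = 23.629, p* = 114.1419.
Marginal revenue: MR = 161.4 − 4q. Set MR = MC: 161.4 − 4q = 14.9 + 4.2q → q_m = 17.8659.
Price p_m = 161.4 − 2·17.8659 = 125.6682; MC(q_m) = 14.9 + 4.2·17.8659 = 89.9368.
Competitive q* = 23.629, so Δq = 5.7631; wedge = 125.6682 − 89.9368 = 35.7314.
DWL = ½ × 5.7631 × 35.7314 = $102.96 thousand.

$102.96 thousand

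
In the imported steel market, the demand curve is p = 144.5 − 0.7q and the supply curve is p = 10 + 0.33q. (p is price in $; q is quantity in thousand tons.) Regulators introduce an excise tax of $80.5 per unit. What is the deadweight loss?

$3145.75 thousand

Competitive equilibrium: 144.5 − 0.7q = 10 + 0.33q → q* = 130.5825, p* = 53.0922.
With the tax, the buyer price exceeds the seller price by 80.5: (144.5 − 0.7q) − (10 + 0.33q) = 80.5 → q' = 52.4272.
Δq = 130.5825 − 52.4272 = 78.1553; the wedge equals the tax, 80.5.
Deadweight loss = ½ × 78.1553 × 80.5 = $3145.75 thousand.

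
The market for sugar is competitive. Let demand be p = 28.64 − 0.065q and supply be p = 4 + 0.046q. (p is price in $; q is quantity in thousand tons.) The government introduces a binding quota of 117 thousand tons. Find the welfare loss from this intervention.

Competitive equilibrium: 28.64 − 0.065q = 4 + 0.046q → q* = 221.982, p* = 14.2112.
At q = 117: demand price = 28.64 − 0.065·117 = 21.035; supply price = 4 + 0.046·117 = 9.382.
Δq = 221.982 − 117 = 104.982; wedge = 21.035 − 9.382 = 11.653.
Welfare loss = ½ × 104.982 × 11.653 = $611.68 thousand.

$611.68 thousand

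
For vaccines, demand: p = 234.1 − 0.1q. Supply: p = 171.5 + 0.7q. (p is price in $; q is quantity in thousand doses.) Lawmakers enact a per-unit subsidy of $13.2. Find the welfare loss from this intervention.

Competitive equilibrium: 234.1 − 0.1q = 171.5 + 0.7q → q* = 78.25, p* = 226.275.
The subsidy lowers effective supply by 13.2: p = 158.3 + 0.7q.
New quantity: 234.1 − 0.1q = 158.3 + 0.7q → q' = 94.75.
Overproduction Δq = 94.75 − 78.25 = 16.5; wedge = subsidy = 13.2.
The triangle = ½ × 16.5 × 13.2 = $108.90 thousand.

$108.90 thousand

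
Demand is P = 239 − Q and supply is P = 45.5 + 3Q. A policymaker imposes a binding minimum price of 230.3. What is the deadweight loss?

3148.21

Competitive equilibrium: 239 − Q = 45.5 + 3Q → Q* = 48.375, P* = 190.625.
At the floor P = 230.3, quantity demanded = (239 − 230.3)/1 = 8.7.
Sellers' marginal cost at Q' = 8.7: 45.5 + 3·8.7 = 71.6.
ΔQ = 48.375 − 8.7 = 39.675; wedge = 230.3 − 71.6 = 158.7.
Welfare loss = ½ × 39.675 × 158.7 = 3148.21.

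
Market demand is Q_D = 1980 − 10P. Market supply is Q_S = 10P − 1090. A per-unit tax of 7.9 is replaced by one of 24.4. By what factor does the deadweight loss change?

9.539

In inverse form: demand P = 198 − 0.1Q, supply P = 109 + 0.1Q.
Competitive equilibrium: 198 − 0.1Q = 109 + 0.1Q → Q* = 445, P* = 153.5.
For a per-unit tax t: ΔQ = t/0.2, so DWL = ½·t·(t/0.2) = t²/0.4.
At t = 7.9: DWL = 156.025. At t = 24.4: DWL = 1488.4.
Ratio = (24.4/7.9)² = 9.539.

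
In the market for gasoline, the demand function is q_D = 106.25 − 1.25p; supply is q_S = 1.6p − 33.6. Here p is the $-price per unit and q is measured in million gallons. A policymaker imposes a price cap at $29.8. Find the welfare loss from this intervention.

In inverse form: demand p = 85 − 0.8q, supply p = 21 + 0.625q.
Competitive equilibrium: 85 − 0.8q = 21 + 0.625q → q* = 44.9123, p* = 49.0702.
At the ceiling p = 29.8, quantity supplied = (29.8 − 21)/0.625 = 14.08.
Willingness to pay at q' = 14.08: 85 − 0.8·14.08 = 73.736.
Δq = 44.9123 − 14.08 = 30.8323; wedge = 73.736 − 29.8 = 43.936.
The triangle = ½ × 30.8323 × 43.936 = $677.32 million.

$677.32 million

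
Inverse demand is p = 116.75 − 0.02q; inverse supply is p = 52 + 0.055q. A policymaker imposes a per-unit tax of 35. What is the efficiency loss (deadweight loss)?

Competitive equilibrium: 116.75 − 0.02q = 52 + 0.055q → q* = 863.3333, p* = 99.4833.
With the tax, the buyer price exceeds the seller price by 35: (116.75 − 0.02q) − (52 + 0.055q) = 35 → q' = 396.6667.
Δq = 863.3333 − 396.6667 = 466.6666; the wedge equals the tax, 35.
Deadweight loss = ½ × 466.6666 × 35 = 8166.67.

8166.67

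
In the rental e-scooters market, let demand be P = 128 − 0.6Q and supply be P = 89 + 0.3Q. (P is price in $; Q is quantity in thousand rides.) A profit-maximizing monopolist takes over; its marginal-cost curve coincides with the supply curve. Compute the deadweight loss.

Competitive equilibrium: 128 − 0.6Q = 89 + 0.3Q → Q* = 43.3333, P* = 102.
Marginal revenue: MR = 128 − 1.2Q. Set MR = MC: 128 − 1.2Q = 89 + 0.3Q → Q_m = 26.
Price P_m = 128 − 0.6·26 = 112.4; MC(Q_m) = 89 + 0.3·26 = 96.8.
Competitive Q* = 43.3333, so ΔQ = 17.3333; wedge = 112.4 − 96.8 = 15.6.
DWL = ½ × 17.3333 × 15.6 = $135.20 thousand.

$135.20 thousand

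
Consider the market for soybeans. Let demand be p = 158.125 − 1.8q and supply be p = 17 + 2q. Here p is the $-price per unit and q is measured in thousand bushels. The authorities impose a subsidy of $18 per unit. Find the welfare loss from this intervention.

$42.63 thousand

Competitive equilibrium: 158.125 − 1.8q = 17 + 2q → q* = 37.1382, p* = 91.2763.
The subsidy lowers effective supply by 18: p = 2q − 1.
New quantity: 158.125 − 1.8q = 2q − 1 → q' = 41.875.
Overproduction Δq = 41.875 − 37.1382 = 4.7368; wedge = subsidy = 18.
The triangle = ½ × 4.7368 × 18 = $42.63 thousand.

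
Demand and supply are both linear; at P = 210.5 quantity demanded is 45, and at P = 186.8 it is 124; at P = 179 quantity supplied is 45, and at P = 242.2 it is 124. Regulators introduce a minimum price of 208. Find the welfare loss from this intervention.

Demand slope = (186.8 − 210.5)/(124 − 45) = −0.3, so P = 224 − 0.3Q.
Supply slope = (242.2 − 179)/(124 − 45) = 0.8, so P = 143 + 0.8Q.
Competitive equilibrium: 224 − 0.3Q = 143 + 0.8Q → Q* = 73.6364, P* = 201.9091.
At the floor P = 208, quantity demanded = (224 − 208)/0.3 = 53.3333.
Sellers' marginal cost at Q' = 53.3333: 143 + 0.8·53.3333 = 185.6666.
ΔQ = 73.6364 − 53.3333 = 20.3031; wedge = 208 − 185.6666 = 22.3334.
Welfare loss = ½ × 20.3031 × 22.3334 = 226.72.

226.72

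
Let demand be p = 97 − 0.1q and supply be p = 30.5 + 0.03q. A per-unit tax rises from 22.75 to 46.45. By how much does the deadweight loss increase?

6307.85

Competitive equilibrium: 97 − 0.1q = 30.5 + 0.03q → q* = 511.5385, p* = 45.8462.
For a per-unit tax t: Δq = t/0.13, so DWL = ½·t·(t/0.13) = t²/0.26.
At t = 22.75: DWL = 1990.625. At t = 46.45: DWL = 8298.471.
Increase = 8298.471 − 1990.625 = 6307.85.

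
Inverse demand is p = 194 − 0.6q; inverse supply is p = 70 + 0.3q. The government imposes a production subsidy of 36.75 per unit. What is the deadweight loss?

750.31

Competitive equilibrium: 194 − 0.6q = 70 + 0.3q → q* = 137.7778, p* = 111.3333.
The subsidy lowers effective supply by 36.75: p = 33.25 + 0.3q.
New quantity: 194 − 0.6q = 33.25 + 0.3q → q' = 178.6111.
Overproduction Δq = 178.6111 − 137.7778 = 40.8333; wedge = subsidy = 36.75.
DWL = ½ × 40.8333 × 36.75 = 750.31.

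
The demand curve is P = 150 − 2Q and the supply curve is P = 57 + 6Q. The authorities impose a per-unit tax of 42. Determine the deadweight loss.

Competitive equilibrium: 150 − 2Q = 57 + 6Q → Q* = 11.625, P* = 126.75.
With the tax, the buyer price exceeds the seller price by 42: (150 − 2Q) − (57 + 6Q) = 42 → Q' = 6.375.
ΔQ = 11.625 − 6.375 = 5.25; the wedge equals the tax, 42.
Welfare loss = ½ × 5.25 × 42 = 110.25.

110.25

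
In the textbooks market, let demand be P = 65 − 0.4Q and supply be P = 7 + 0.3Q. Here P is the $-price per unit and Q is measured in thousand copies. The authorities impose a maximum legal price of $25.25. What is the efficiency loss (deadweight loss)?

$169.77 thousand

Competitive equilibrium: 65 − 0.4Q = 7 + 0.3Q → Q* = 82.8571, P* = 31.8571.
At the ceiling P = 25.25, quantity supplied = (25.25 − 7)/0.3 = 60.8333.
Willingness to pay at Q' = 60.8333: 65 − 0.4·60.8333 = 40.6667.
ΔQ = 82.8571 − 60.8333 = 22.0238; wedge = 40.6667 − 25.25 = 15.4167.
DWL = ½ × 22.0238 × 15.4167 = $169.77 thousand.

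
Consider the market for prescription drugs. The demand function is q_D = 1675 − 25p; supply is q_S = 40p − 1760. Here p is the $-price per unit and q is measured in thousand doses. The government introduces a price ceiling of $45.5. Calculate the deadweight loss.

In inverse form: demand p = 67 − 0.04q, supply p = 44 + 0.025q.
Competitive equilibrium: 67 − 0.04q = 44 + 0.025q → q* = 353.8462, p* = 52.8462.
At the ceiling p = 45.5, quantity supplied = (45.5 − 44)/0.025 = 60.
Willingness to pay at q' = 60: 67 − 0.04·60 = 64.6.
Δq = 353.8462 − 60 = 293.8462; wedge = 64.6 − 45.5 = 19.1.
The triangle = ½ × 293.8462 × 19.1 = $2806.23 thousand.

$2806.23 thousand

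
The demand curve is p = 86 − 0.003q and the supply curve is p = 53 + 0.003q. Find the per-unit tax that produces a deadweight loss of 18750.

15

Competitive equilibrium: 86 − 0.003q = 53 + 0.003q → q* = 5500, p* = 69.5.
A tax t gives Δq = t/0.006 and wedge t, so DWL = t²/0.012.
t²/0.012 = 18750 → t² = 225 → t = 15.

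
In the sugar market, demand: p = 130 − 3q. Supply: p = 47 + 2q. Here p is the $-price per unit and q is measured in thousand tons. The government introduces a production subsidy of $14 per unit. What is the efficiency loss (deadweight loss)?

Competitive equilibrium: 130 − 3q = 47 + 2q → q* = 16.6, p* = 80.2.
The subsidy lowers effective supply by 14: p = 33 + 2q.
New quantity: 130 − 3q = 33 + 2q → q' = 19.4.
Overproduction Δq = 19.4 − 16.6 = 2.8; wedge = subsidy = 14.
The triangle = ½ × 2.8 × 14 = $19.60 thousand.

$19.60 thousand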